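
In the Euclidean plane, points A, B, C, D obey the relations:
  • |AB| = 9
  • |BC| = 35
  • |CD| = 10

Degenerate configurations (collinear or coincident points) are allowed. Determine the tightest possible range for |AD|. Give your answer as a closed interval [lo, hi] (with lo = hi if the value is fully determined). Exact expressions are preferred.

|AD| ∈ [16, 54]  (≈ [16.0000, 54.0000])

|AB| ∈ {9}
|BC| ∈ {35}
|CD| ∈ {10}
|AC| ∈ [26, 44]
|BD| ∈ [25, 45]
|AD| ∈ [16, 54]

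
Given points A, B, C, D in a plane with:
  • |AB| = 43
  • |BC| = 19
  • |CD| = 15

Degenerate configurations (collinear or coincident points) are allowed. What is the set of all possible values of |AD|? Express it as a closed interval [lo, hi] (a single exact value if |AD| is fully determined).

|AB| ∈ {43}
|BC| ∈ {19}
|CD| ∈ {15}
|AC| ∈ [24, 62]
|BD| ∈ [4, 34]
|AD| ∈ [9, 77]

|AD| ∈ [9, 77]  (≈ [9.0000, 77.0000])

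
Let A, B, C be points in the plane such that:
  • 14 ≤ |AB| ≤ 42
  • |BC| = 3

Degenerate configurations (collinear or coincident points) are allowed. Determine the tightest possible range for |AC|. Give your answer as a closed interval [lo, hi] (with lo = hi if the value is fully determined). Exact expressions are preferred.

|AB| ∈ [14, 42]
|BC| ∈ {3}
|AC| ∈ [11, 45]

|AC| ∈ [11, 45]  (≈ [11.0000, 45.0000])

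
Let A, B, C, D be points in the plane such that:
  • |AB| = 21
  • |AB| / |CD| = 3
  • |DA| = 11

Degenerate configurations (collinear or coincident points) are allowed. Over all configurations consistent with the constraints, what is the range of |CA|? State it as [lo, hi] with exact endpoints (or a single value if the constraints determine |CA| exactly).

|AB| ∈ {21}
|AD| ∈ {11}
|CD| ∈ {7}
|BD| ∈ [10, 32]
|AC| ∈ [4, 18]
|BC| ∈ [3, 39]

|CA| ∈ [4, 18]  (≈ [4.0000, 18.0000])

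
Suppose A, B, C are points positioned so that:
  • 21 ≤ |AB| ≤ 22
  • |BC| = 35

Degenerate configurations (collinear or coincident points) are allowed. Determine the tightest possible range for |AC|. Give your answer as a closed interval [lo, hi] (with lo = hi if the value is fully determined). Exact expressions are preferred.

|AB| ∈ [21, 22]
|BC| ∈ {35}
|AC| ∈ [13, 57]

|AC| ∈ [13, 57]  (≈ [13.0000, 57.0000])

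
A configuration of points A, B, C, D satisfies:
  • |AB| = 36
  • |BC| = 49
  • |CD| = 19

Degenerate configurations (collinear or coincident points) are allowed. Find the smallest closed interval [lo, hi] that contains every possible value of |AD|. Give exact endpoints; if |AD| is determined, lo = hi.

|AD| ∈ [0, 104]  (≈ [0.0000, 104.0000])

|AB| ∈ {36}
|BC| ∈ {49}
|CD| ∈ {19}
|AC| ∈ [13, 85]
|BD| ∈ [30, 68]
|AD| ∈ [0, 104]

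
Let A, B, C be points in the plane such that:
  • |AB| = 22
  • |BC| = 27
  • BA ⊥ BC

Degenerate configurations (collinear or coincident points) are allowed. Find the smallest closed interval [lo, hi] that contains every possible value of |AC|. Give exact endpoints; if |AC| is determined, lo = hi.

|AC| = √(1213)  (≈ 34.8281)

|AB| ∈ {22}
|BC| ∈ {27}
|AC| ∈ {√(1213)}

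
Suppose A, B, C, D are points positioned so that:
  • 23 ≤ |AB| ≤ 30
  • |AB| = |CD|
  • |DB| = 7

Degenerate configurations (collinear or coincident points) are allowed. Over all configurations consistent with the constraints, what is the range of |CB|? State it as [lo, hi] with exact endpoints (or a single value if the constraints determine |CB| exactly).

|AB| ∈ [23, 30]
|BD| ∈ {7}
|CD| ∈ [23, 30]
|AD| ∈ [16, 37]
|BC| ∈ [16, 37]
|AC| ∈ [0, 67]

|CB| ∈ [16, 37]  (≈ [16.0000, 37.0000])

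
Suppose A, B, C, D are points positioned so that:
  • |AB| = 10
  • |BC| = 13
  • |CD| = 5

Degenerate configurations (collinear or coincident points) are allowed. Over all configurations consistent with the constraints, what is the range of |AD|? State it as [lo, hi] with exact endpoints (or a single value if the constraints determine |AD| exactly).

|AB| ∈ {10}
|BC| ∈ {13}
|CD| ∈ {5}
|AC| ∈ [3, 23]
|BD| ∈ [8, 18]
|AD| ∈ [0, 28]

|AD| ∈ [0, 28]  (≈ [0.0000, 28.0000])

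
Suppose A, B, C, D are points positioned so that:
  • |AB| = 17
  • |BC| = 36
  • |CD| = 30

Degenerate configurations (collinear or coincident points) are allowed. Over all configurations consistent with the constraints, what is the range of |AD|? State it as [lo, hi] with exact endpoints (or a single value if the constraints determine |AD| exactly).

|AB| ∈ {17}
|BC| ∈ {36}
|CD| ∈ {30}
|AC| ∈ [19, 53]
|BD| ∈ [6, 66]
|AD| ∈ [0, 83]

|AD| ∈ [0, 83]  (≈ [0.0000, 83.0000])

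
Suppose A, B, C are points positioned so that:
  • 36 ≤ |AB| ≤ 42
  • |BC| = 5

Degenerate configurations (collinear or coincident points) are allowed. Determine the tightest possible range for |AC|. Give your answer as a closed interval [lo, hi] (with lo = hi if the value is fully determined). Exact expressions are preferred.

|AB| ∈ [36, 42]
|BC| ∈ {5}
|AC| ∈ [31, 47]

|AC| ∈ [31, 47]  (≈ [31.0000, 47.0000])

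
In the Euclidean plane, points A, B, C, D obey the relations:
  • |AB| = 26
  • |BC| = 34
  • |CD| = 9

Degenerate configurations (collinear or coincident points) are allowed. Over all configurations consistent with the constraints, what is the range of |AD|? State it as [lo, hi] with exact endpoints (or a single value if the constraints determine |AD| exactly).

|AB| ∈ {26}
|BC| ∈ {34}
|CD| ∈ {9}
|AC| ∈ [8, 60]
|BD| ∈ [25, 43]
|AD| ∈ [0, 69]

|AD| ∈ [0, 69]  (≈ [0.0000, 69.0000])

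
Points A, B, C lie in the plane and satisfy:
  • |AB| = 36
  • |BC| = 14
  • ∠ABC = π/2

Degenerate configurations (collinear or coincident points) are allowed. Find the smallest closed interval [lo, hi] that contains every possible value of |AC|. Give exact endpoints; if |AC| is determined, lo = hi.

|AC| = 2·√(373)  (≈ 38.6264)

|AB| ∈ {36}
|BC| ∈ {14}
|AC| ∈ {2·√(373)}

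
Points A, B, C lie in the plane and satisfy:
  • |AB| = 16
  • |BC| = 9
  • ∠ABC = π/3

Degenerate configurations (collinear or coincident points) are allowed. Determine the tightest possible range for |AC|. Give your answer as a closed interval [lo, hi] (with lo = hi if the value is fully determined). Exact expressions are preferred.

|AB| ∈ {16}
|BC| ∈ {9}
|AC| ∈ {√(193)}

|AC| = √(193)  (≈ 13.8924)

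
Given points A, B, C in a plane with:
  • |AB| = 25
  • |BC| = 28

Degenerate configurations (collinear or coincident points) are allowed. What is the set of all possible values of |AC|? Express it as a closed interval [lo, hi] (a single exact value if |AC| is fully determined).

|AC| ∈ [3, 53]  (≈ [3.0000, 53.0000])

|AB| ∈ {25}
|BC| ∈ {28}
|AC| ∈ [3, 53]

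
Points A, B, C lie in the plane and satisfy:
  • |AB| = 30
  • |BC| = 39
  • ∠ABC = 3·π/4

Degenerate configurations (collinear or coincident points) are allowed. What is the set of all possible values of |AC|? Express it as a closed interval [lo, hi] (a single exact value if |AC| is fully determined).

|AB| ∈ {30}
|BC| ∈ {39}
|AC| ∈ {3·√(130·√(2) + 269)}

|AC| = 3·√(130·√(2) + 269)  (≈ 63.8407)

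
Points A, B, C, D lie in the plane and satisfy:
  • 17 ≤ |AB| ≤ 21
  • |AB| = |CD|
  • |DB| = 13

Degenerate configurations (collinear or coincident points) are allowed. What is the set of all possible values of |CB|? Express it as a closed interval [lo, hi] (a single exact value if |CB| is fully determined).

|AB| ∈ [17, 21]
|BD| ∈ {13}
|CD| ∈ [17, 21]
|AD| ∈ [4, 34]
|BC| ∈ [4, 34]
|AC| ∈ [0, 55]

|CB| ∈ [4, 34]  (≈ [4.0000, 34.0000])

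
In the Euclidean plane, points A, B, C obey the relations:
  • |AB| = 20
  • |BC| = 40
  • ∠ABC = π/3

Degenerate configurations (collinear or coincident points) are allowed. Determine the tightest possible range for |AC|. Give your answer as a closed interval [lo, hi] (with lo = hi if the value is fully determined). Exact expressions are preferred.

|AB| ∈ {20}
|BC| ∈ {40}
|AC| ∈ {20·√(3)}

|AC| = 20·√(3)  (≈ 34.6410)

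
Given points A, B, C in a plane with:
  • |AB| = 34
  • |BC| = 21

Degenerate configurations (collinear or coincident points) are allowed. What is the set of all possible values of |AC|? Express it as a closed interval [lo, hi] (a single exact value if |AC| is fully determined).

|AC| ∈ [13, 55]  (≈ [13.0000, 55.0000])

|AB| ∈ {34}
|BC| ∈ {21}
|AC| ∈ [13, 55]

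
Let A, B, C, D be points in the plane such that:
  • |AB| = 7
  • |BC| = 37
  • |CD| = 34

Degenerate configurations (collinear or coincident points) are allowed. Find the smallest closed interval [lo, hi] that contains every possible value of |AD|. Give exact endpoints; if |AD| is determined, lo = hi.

|AD| ∈ [0, 78]  (≈ [0.0000, 78.0000])

|AB| ∈ {7}
|BC| ∈ {37}
|CD| ∈ {34}
|AC| ∈ [30, 44]
|BD| ∈ [3, 71]
|AD| ∈ [0, 78]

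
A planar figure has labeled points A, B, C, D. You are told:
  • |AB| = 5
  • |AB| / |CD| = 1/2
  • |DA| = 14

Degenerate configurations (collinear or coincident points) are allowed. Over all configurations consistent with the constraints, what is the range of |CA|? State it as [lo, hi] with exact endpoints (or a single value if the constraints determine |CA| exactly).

|AB| ∈ {5}
|AD| ∈ {14}
|CD| ∈ {10}
|BD| ∈ [9, 19]
|AC| ∈ [4, 24]
|BC| ∈ [0, 29]

|CA| ∈ [4, 24]  (≈ [4.0000, 24.0000])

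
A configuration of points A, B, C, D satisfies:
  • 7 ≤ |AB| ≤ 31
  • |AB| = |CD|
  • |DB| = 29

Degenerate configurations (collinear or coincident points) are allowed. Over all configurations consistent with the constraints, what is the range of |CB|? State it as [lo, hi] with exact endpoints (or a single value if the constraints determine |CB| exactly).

|CB| ∈ [0, 60]  (≈ [0.0000, 60.0000])

|AB| ∈ [7, 31]
|BD| ∈ {29}
|CD| ∈ [7, 31]
|AD| ∈ [0, 60]
|BC| ∈ [0, 60]
|AC| ∈ [0, 91]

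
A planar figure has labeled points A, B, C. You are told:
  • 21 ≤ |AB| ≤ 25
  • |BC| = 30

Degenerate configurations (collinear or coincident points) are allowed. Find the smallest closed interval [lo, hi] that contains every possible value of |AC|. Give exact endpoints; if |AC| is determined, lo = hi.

|AC| ∈ [5, 55]  (≈ [5.0000, 55.0000])

|AB| ∈ [21, 25]
|BC| ∈ {30}
|AC| ∈ [5, 55]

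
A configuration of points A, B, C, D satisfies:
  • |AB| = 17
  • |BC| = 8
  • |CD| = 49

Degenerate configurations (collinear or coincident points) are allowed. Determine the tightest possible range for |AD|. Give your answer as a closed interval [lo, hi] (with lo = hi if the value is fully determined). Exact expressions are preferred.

|AD| ∈ [24, 74]  (≈ [24.0000, 74.0000])

|AB| ∈ {17}
|BC| ∈ {8}
|CD| ∈ {49}
|AC| ∈ [9, 25]
|BD| ∈ [41, 57]
|AD| ∈ [24, 74]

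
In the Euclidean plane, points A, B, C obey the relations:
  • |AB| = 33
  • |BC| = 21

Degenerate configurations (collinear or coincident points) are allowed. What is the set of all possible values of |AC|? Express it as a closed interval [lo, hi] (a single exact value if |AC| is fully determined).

|AB| ∈ {33}
|BC| ∈ {21}
|AC| ∈ [12, 54]

|AC| ∈ [12, 54]  (≈ [12.0000, 54.0000])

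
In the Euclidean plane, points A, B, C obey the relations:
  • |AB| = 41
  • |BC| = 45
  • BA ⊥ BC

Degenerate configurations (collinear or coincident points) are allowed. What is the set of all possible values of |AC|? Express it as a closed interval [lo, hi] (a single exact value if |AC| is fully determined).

|AC| = √(3706)  (≈ 60.8769)

|AB| ∈ {41}
|BC| ∈ {45}
|AC| ∈ {√(3706)}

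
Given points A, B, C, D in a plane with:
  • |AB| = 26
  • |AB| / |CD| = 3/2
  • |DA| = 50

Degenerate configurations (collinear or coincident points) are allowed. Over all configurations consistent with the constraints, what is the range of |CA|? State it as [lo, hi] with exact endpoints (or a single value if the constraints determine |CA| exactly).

|AB| ∈ {26}
|AD| ∈ {50}
|CD| ∈ {52/3}
|BD| ∈ [24, 76]
|AC| ∈ [98/3, 202/3]
|BC| ∈ [20/3, 280/3]

|CA| ∈ [98/3, 202/3]  (≈ [32.6667, 67.3333])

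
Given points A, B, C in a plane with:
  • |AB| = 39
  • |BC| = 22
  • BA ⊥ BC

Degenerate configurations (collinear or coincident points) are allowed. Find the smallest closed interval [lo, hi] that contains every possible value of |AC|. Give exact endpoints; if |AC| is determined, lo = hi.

|AC| = √(2005)  (≈ 44.7772)

|AB| ∈ {39}
|BC| ∈ {22}
|AC| ∈ {√(2005)}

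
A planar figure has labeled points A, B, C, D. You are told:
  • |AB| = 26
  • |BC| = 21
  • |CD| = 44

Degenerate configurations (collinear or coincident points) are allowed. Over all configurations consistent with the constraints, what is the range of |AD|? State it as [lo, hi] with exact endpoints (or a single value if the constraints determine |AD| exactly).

|AB| ∈ {26}
|BC| ∈ {21}
|CD| ∈ {44}
|AC| ∈ [5, 47]
|BD| ∈ [23, 65]
|AD| ∈ [0, 91]

|AD| ∈ [0, 91]  (≈ [0.0000, 91.0000])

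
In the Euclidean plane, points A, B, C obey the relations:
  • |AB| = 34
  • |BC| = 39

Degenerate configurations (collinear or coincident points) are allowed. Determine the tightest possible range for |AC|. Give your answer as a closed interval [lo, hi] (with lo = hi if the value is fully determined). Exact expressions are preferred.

|AB| ∈ {34}
|BC| ∈ {39}
|AC| ∈ [5, 73]

|AC| ∈ [5, 73]  (≈ [5.0000, 73.0000])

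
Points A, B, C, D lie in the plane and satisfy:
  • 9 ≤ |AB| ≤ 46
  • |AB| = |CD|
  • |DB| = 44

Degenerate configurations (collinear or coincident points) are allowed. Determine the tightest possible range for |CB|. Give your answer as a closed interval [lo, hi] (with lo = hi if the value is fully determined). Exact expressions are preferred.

|AB| ∈ [9, 46]
|BD| ∈ {44}
|CD| ∈ [9, 46]
|AD| ∈ [0, 90]
|BC| ∈ [0, 90]
|AC| ∈ [0, 136]

|CB| ∈ [0, 90]  (≈ [0.0000, 90.0000])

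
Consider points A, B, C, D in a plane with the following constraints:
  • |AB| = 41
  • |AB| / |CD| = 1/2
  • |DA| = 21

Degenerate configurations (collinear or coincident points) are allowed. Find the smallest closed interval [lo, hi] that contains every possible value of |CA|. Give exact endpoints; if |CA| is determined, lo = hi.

|CA| ∈ [61, 103]  (≈ [61.0000, 103.0000])

|AB| ∈ {41}
|AD| ∈ {21}
|CD| ∈ {82}
|BD| ∈ [20, 62]
|AC| ∈ [61, 103]
|BC| ∈ [20, 144]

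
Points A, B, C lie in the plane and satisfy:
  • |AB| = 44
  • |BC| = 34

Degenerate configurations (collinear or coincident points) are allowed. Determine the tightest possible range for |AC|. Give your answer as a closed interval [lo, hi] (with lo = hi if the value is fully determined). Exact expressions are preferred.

|AB| ∈ {44}
|BC| ∈ {34}
|AC| ∈ [10, 78]

|AC| ∈ [10, 78]  (≈ [10.0000, 78.0000])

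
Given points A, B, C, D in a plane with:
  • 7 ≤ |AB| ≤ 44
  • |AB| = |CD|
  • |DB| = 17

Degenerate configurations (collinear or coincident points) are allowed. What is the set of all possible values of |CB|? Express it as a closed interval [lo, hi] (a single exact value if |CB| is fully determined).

|CB| ∈ [0, 61]  (≈ [0.0000, 61.0000])

|AB| ∈ [7, 44]
|BD| ∈ {17}
|CD| ∈ [7, 44]
|AD| ∈ [0, 61]
|BC| ∈ [0, 61]
|AC| ∈ [0, 105]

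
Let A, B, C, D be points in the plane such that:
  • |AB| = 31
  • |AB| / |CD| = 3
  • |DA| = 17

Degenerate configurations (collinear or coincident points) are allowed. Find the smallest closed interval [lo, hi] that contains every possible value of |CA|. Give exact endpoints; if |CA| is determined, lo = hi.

|CA| ∈ [20/3, 82/3]  (≈ [6.6667, 27.3333])

|AB| ∈ {31}
|AD| ∈ {17}
|CD| ∈ {31/3}
|BD| ∈ [14, 48]
|AC| ∈ [20/3, 82/3]
|BC| ∈ [11/3, 175/3]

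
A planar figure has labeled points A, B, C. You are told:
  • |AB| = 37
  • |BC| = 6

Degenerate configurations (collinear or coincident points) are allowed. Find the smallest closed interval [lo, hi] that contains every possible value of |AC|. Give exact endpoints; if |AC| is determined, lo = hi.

|AC| ∈ [31, 43]  (≈ [31.0000, 43.0000])

|AB| ∈ {37}
|BC| ∈ {6}
|AC| ∈ [31, 43]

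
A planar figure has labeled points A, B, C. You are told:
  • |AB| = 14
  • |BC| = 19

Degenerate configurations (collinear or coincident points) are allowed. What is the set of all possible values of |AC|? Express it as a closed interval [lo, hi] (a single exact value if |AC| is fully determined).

|AC| ∈ [5, 33]  (≈ [5.0000, 33.0000])

|AB| ∈ {14}
|BC| ∈ {19}
|AC| ∈ [5, 33]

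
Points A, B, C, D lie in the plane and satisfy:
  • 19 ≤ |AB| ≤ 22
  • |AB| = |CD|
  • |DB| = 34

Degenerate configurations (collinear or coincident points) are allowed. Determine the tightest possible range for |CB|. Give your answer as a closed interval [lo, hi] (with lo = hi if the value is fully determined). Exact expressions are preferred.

|AB| ∈ [19, 22]
|BD| ∈ {34}
|CD| ∈ [19, 22]
|AD| ∈ [12, 56]
|BC| ∈ [12, 56]
|AC| ∈ [0, 78]

|CB| ∈ [12, 56]  (≈ [12.0000, 56.0000])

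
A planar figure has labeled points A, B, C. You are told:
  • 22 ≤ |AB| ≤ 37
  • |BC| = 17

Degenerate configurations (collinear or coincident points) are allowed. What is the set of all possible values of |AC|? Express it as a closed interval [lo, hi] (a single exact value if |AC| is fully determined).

|AB| ∈ [22, 37]
|BC| ∈ {17}
|AC| ∈ [5, 54]

|AC| ∈ [5, 54]  (≈ [5.0000, 54.0000])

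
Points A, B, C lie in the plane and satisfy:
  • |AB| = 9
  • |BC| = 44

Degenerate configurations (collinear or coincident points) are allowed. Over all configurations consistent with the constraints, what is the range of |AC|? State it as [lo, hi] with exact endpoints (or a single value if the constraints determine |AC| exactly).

|AB| ∈ {9}
|BC| ∈ {44}
|AC| ∈ [35, 53]

|AC| ∈ [35, 53]  (≈ [35.0000, 53.0000])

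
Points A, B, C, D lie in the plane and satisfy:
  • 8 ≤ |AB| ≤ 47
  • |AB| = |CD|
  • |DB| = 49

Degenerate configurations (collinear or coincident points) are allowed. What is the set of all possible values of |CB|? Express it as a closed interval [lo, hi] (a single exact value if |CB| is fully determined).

|AB| ∈ [8, 47]
|BD| ∈ {49}
|CD| ∈ [8, 47]
|AD| ∈ [2, 96]
|BC| ∈ [2, 96]
|AC| ∈ [0, 143]

|CB| ∈ [2, 96]  (≈ [2.0000, 96.0000])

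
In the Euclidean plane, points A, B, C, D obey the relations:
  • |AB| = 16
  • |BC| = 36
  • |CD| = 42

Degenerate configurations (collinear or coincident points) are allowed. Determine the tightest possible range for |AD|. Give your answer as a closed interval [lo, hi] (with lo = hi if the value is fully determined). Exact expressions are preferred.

|AD| ∈ [0, 94]  (≈ [0.0000, 94.0000])

|AB| ∈ {16}
|BC| ∈ {36}
|CD| ∈ {42}
|AC| ∈ [20, 52]
|BD| ∈ [6, 78]
|AD| ∈ [0, 94]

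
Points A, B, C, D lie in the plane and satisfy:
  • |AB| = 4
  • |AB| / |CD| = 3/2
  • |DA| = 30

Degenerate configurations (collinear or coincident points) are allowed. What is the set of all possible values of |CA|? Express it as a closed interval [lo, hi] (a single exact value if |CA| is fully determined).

|AB| ∈ {4}
|AD| ∈ {30}
|CD| ∈ {8/3}
|BD| ∈ [26, 34]
|AC| ∈ [82/3, 98/3]
|BC| ∈ [70/3, 110/3]

|CA| ∈ [82/3, 98/3]  (≈ [27.3333, 32.6667])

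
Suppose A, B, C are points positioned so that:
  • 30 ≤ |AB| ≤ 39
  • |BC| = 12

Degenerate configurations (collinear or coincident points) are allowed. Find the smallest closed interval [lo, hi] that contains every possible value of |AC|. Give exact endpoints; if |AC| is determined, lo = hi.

|AB| ∈ [30, 39]
|BC| ∈ {12}
|AC| ∈ [18, 51]

|AC| ∈ [18, 51]  (≈ [18.0000, 51.0000])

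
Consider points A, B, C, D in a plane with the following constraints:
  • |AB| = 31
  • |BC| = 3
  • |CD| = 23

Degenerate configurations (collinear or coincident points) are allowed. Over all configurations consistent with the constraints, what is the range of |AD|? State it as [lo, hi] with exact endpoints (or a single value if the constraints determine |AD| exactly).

|AD| ∈ [5, 57]  (≈ [5.0000, 57.0000])

|AB| ∈ {31}
|BC| ∈ {3}
|CD| ∈ {23}
|AC| ∈ [28, 34]
|BD| ∈ [20, 26]
|AD| ∈ [5, 57]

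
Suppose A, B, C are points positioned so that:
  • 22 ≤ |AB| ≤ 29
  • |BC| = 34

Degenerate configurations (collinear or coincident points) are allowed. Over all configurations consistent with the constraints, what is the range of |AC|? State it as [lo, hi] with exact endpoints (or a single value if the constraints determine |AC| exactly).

|AC| ∈ [5, 63]  (≈ [5.0000, 63.0000])

|AB| ∈ [22, 29]
|BC| ∈ {34}
|AC| ∈ [5, 63]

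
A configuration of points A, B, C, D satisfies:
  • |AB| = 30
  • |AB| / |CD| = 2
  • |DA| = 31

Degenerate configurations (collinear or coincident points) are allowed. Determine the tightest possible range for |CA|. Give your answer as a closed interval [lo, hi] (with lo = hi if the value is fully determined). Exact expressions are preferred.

|CA| ∈ [16, 46]  (≈ [16.0000, 46.0000])

|AB| ∈ {30}
|AD| ∈ {31}
|CD| ∈ {15}
|BD| ∈ [1, 61]
|AC| ∈ [16, 46]
|BC| ∈ [0, 76]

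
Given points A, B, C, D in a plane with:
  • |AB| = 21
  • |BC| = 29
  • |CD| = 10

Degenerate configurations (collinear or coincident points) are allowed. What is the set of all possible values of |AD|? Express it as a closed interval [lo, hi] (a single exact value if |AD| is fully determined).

|AB| ∈ {21}
|BC| ∈ {29}
|CD| ∈ {10}
|AC| ∈ [8, 50]
|BD| ∈ [19, 39]
|AD| ∈ [0, 60]

|AD| ∈ [0, 60]  (≈ [0.0000, 60.0000])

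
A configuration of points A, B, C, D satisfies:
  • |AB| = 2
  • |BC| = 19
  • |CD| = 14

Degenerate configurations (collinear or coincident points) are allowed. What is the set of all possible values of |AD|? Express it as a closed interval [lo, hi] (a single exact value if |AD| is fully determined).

|AB| ∈ {2}
|BC| ∈ {19}
|CD| ∈ {14}
|AC| ∈ [17, 21]
|BD| ∈ [5, 33]
|AD| ∈ [3, 35]

|AD| ∈ [3, 35]  (≈ [3.0000, 35.0000])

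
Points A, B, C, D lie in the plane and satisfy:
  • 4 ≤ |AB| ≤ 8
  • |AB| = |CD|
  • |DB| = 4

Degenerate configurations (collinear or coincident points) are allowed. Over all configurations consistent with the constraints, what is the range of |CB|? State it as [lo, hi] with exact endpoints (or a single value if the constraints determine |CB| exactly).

|CB| ∈ [0, 12]  (≈ [0.0000, 12.0000])

|AB| ∈ [4, 8]
|BD| ∈ {4}
|CD| ∈ [4, 8]
|AD| ∈ [0, 12]
|BC| ∈ [0, 12]
|AC| ∈ [0, 20]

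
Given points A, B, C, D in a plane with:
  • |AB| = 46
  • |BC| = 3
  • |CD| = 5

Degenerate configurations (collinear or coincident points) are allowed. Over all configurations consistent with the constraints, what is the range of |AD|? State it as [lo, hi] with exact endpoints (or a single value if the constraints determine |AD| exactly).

|AD| ∈ [38, 54]  (≈ [38.0000, 54.0000])

|AB| ∈ {46}
|BC| ∈ {3}
|CD| ∈ {5}
|AC| ∈ [43, 49]
|BD| ∈ [2, 8]
|AD| ∈ [38, 54]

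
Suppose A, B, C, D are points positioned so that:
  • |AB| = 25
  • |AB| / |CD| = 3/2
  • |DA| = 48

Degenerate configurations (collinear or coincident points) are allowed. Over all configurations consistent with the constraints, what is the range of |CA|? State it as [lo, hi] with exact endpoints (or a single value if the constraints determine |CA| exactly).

|CA| ∈ [94/3, 194/3]  (≈ [31.3333, 64.6667])

|AB| ∈ {25}
|AD| ∈ {48}
|CD| ∈ {50/3}
|BD| ∈ [23, 73]
|AC| ∈ [94/3, 194/3]
|BC| ∈ [19/3, 269/3]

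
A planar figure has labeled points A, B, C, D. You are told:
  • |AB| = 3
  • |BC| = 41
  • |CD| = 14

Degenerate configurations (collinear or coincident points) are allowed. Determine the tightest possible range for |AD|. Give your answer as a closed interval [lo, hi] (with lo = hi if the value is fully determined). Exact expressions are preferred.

|AB| ∈ {3}
|BC| ∈ {41}
|CD| ∈ {14}
|AC| ∈ [38, 44]
|BD| ∈ [27, 55]
|AD| ∈ [24, 58]

|AD| ∈ [24, 58]  (≈ [24.0000, 58.0000])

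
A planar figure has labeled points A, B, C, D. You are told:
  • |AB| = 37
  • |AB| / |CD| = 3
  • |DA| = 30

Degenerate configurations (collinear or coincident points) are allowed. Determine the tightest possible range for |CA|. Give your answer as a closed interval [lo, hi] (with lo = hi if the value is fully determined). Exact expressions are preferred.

|AB| ∈ {37}
|AD| ∈ {30}
|CD| ∈ {37/3}
|BD| ∈ [7, 67]
|AC| ∈ [53/3, 127/3]
|BC| ∈ [0, 238/3]

|CA| ∈ [53/3, 127/3]  (≈ [17.6667, 42.3333])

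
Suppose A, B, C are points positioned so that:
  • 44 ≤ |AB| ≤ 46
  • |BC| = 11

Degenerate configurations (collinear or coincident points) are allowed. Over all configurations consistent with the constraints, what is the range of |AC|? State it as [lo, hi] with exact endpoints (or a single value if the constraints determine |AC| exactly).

|AB| ∈ [44, 46]
|BC| ∈ {11}
|AC| ∈ [33, 57]

|AC| ∈ [33, 57]  (≈ [33.0000, 57.0000])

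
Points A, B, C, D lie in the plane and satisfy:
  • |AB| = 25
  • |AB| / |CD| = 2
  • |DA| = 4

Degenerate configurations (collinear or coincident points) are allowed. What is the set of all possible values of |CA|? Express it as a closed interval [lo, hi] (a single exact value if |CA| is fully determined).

|AB| ∈ {25}
|AD| ∈ {4}
|CD| ∈ {25/2}
|BD| ∈ [21, 29]
|AC| ∈ [17/2, 33/2]
|BC| ∈ [17/2, 83/2]

|CA| ∈ [17/2, 33/2]  (≈ [8.5000, 16.5000])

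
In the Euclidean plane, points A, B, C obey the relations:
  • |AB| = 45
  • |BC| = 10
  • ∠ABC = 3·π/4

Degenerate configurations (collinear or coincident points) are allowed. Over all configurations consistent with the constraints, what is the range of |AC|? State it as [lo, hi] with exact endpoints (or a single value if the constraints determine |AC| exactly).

|AC| = 5·√(18·√(2) + 85)  (≈ 52.5490)

|AB| ∈ {45}
|BC| ∈ {10}
|AC| ∈ {5·√(18·√(2) + 85)}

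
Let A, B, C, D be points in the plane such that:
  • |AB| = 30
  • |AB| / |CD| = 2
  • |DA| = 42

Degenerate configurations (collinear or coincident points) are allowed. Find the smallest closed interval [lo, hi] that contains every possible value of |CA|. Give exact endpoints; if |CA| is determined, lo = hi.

|AB| ∈ {30}
|AD| ∈ {42}
|CD| ∈ {15}
|BD| ∈ [12, 72]
|AC| ∈ [27, 57]
|BC| ∈ [0, 87]

|CA| ∈ [27, 57]  (≈ [27.0000, 57.0000])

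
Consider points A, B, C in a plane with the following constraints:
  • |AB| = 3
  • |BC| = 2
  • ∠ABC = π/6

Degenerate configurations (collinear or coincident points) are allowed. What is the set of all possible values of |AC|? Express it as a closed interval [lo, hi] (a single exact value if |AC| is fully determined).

|AB| ∈ {3}
|BC| ∈ {2}
|AC| ∈ {√(13 - 6·√(3))}

|AC| = √(13 - 6·√(3))  (≈ 1.6148)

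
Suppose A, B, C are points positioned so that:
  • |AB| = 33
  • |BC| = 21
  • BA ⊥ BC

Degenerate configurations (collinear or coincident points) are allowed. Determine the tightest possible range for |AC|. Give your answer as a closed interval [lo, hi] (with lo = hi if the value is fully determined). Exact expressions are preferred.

|AB| ∈ {33}
|BC| ∈ {21}
|AC| ∈ {3·√(170)}

|AC| = 3·√(170)  (≈ 39.1152)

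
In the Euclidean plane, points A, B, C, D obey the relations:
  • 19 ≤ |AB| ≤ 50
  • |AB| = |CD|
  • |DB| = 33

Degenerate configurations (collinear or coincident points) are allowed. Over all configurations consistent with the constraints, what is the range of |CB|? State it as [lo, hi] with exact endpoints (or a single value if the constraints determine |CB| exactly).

|CB| ∈ [0, 83]  (≈ [0.0000, 83.0000])

|AB| ∈ [19, 50]
|BD| ∈ {33}
|CD| ∈ [19, 50]
|AD| ∈ [0, 83]
|BC| ∈ [0, 83]
|AC| ∈ [0, 133]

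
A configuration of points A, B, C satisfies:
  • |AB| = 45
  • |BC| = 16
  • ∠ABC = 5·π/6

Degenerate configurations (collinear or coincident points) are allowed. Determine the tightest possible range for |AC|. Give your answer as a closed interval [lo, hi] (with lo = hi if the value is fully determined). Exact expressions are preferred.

|AB| ∈ {45}
|BC| ∈ {16}
|AC| ∈ {√(720·√(3) + 2281)}

|AC| = √(720·√(3) + 2281)  (≈ 59.3976)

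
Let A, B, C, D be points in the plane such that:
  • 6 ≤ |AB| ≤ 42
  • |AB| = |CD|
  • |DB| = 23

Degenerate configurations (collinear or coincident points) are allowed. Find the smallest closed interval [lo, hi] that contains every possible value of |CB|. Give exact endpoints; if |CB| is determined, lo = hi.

|CB| ∈ [0, 65]  (≈ [0.0000, 65.0000])

|AB| ∈ [6, 42]
|BD| ∈ {23}
|CD| ∈ [6, 42]
|AD| ∈ [0, 65]
|BC| ∈ [0, 65]
|AC| ∈ [0, 107]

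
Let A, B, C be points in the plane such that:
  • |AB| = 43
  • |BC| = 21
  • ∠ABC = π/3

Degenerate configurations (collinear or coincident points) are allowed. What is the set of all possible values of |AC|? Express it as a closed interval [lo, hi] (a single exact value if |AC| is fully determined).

|AB| ∈ {43}
|BC| ∈ {21}
|AC| ∈ {√(1387)}

|AC| = √(1387)  (≈ 37.2424)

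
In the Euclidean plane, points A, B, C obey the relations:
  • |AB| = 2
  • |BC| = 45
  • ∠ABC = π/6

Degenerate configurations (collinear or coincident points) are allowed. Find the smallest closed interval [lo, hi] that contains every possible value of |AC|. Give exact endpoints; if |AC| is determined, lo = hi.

|AC| = √(2029 - 90·√(3))  (≈ 43.2795)

|AB| ∈ {2}
|BC| ∈ {45}
|AC| ∈ {√(2029 - 90·√(3))}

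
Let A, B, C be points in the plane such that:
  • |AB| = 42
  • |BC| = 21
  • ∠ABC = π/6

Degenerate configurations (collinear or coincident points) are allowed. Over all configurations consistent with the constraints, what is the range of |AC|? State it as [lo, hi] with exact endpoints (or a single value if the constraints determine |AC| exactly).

|AC| = 21·√(5 - 2·√(3))  (≈ 26.0256)

|AB| ∈ {42}
|BC| ∈ {21}
|AC| ∈ {21·√(5 - 2·√(3))}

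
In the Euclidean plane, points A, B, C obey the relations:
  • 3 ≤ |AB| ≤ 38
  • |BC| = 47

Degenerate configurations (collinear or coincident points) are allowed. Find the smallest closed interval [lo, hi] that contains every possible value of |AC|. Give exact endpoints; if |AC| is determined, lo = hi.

|AB| ∈ [3, 38]
|BC| ∈ {47}
|AC| ∈ [9, 85]

|AC| ∈ [9, 85]  (≈ [9.0000, 85.0000])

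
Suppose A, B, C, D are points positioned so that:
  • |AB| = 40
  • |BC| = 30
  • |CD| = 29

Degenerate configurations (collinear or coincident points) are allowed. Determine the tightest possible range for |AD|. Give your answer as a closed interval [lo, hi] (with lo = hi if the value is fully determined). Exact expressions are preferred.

|AD| ∈ [0, 99]  (≈ [0.0000, 99.0000])

|AB| ∈ {40}
|BC| ∈ {30}
|CD| ∈ {29}
|AC| ∈ [10, 70]
|BD| ∈ [1, 59]
|AD| ∈ [0, 99]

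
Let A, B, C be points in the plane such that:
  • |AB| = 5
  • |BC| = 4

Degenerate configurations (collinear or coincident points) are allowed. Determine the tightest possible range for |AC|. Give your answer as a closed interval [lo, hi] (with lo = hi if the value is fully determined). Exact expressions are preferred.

|AB| ∈ {5}
|BC| ∈ {4}
|AC| ∈ [1, 9]

|AC| ∈ [1, 9]  (≈ [1.0000, 9.0000])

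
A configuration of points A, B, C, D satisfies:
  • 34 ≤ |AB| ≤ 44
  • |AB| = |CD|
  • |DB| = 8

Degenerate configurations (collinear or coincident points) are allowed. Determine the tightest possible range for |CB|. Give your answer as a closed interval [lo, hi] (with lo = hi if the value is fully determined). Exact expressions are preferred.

|CB| ∈ [26, 52]  (≈ [26.0000, 52.0000])

|AB| ∈ [34, 44]
|BD| ∈ {8}
|CD| ∈ [34, 44]
|AD| ∈ [26, 52]
|BC| ∈ [26, 52]
|AC| ∈ [0, 96]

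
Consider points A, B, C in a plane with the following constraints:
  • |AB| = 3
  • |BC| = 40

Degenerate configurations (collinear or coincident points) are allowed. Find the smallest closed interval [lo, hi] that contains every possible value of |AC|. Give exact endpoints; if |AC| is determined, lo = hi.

|AC| ∈ [37, 43]  (≈ [37.0000, 43.0000])

|AB| ∈ {3}
|BC| ∈ {40}
|AC| ∈ [37, 43]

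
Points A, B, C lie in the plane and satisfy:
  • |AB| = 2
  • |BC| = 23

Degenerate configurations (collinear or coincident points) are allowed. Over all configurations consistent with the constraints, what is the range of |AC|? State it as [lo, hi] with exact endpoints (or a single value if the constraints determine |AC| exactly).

|AB| ∈ {2}
|BC| ∈ {23}
|AC| ∈ [21, 25]

|AC| ∈ [21, 25]  (≈ [21.0000, 25.0000])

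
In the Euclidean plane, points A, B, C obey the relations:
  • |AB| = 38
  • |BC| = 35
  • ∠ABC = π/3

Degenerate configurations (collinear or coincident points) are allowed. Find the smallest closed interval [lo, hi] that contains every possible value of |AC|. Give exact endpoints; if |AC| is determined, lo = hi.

|AB| ∈ {38}
|BC| ∈ {35}
|AC| ∈ {√(1339)}

|AC| = √(1339)  (≈ 36.5923)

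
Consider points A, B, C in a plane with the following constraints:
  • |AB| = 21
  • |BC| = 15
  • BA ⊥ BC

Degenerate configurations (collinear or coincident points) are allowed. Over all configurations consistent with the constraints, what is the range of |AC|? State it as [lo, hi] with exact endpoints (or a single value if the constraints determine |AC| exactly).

|AC| = 3·√(74)  (≈ 25.8070)

|AB| ∈ {21}
|BC| ∈ {15}
|AC| ∈ {3·√(74)}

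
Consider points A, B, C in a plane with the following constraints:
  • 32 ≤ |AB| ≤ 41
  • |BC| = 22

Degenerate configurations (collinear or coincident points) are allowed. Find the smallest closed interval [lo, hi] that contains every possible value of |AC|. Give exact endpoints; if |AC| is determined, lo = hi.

|AC| ∈ [10, 63]  (≈ [10.0000, 63.0000])

|AB| ∈ [32, 41]
|BC| ∈ {22}
|AC| ∈ [10, 63]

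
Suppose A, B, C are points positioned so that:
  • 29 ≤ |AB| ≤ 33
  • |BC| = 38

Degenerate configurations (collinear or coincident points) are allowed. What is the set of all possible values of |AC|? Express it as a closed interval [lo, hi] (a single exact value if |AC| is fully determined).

|AB| ∈ [29, 33]
|BC| ∈ {38}
|AC| ∈ [5, 71]

|AC| ∈ [5, 71]  (≈ [5.0000, 71.0000])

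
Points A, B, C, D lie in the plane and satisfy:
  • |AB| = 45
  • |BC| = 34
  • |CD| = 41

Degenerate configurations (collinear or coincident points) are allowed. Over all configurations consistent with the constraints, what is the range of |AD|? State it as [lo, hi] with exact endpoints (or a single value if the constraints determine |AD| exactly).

|AB| ∈ {45}
|BC| ∈ {34}
|CD| ∈ {41}
|AC| ∈ [11, 79]
|BD| ∈ [7, 75]
|AD| ∈ [0, 120]

|AD| ∈ [0, 120]  (≈ [0.0000, 120.0000])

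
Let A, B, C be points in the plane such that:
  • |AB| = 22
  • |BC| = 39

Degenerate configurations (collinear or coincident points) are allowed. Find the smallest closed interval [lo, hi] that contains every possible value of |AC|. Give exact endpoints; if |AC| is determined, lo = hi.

|AC| ∈ [17, 61]  (≈ [17.0000, 61.0000])

|AB| ∈ {22}
|BC| ∈ {39}
|AC| ∈ [17, 61]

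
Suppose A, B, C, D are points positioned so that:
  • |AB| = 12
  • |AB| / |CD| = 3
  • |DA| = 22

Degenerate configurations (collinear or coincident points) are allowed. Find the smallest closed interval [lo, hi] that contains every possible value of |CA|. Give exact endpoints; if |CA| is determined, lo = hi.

|CA| ∈ [18, 26]  (≈ [18.0000, 26.0000])

|AB| ∈ {12}
|AD| ∈ {22}
|CD| ∈ {4}
|BD| ∈ [10, 34]
|AC| ∈ [18, 26]
|BC| ∈ [6, 38]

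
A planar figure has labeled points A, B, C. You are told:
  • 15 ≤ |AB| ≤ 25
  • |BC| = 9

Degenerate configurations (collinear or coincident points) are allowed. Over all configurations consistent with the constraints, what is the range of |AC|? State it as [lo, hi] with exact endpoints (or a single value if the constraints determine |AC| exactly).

|AB| ∈ [15, 25]
|BC| ∈ {9}
|AC| ∈ [6, 34]

|AC| ∈ [6, 34]  (≈ [6.0000, 34.0000])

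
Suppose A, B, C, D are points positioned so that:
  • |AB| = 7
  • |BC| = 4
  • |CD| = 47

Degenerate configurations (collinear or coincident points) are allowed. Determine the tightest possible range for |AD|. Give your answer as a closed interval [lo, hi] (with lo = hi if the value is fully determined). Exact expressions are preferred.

|AB| ∈ {7}
|BC| ∈ {4}
|CD| ∈ {47}
|AC| ∈ [3, 11]
|BD| ∈ [43, 51]
|AD| ∈ [36, 58]

|AD| ∈ [36, 58]  (≈ [36.0000, 58.0000])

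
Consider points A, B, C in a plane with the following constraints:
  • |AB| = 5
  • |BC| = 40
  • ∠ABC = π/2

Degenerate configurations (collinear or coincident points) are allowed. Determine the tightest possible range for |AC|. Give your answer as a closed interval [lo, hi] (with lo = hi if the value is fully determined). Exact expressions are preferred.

|AB| ∈ {5}
|BC| ∈ {40}
|AC| ∈ {5·√(65)}

|AC| = 5·√(65)  (≈ 40.3113)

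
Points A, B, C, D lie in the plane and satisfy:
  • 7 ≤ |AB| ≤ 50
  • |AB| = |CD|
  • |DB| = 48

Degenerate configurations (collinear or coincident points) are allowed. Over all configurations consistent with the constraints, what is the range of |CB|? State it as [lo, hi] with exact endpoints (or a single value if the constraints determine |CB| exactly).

|AB| ∈ [7, 50]
|BD| ∈ {48}
|CD| ∈ [7, 50]
|AD| ∈ [0, 98]
|BC| ∈ [0, 98]
|AC| ∈ [0, 148]

|CB| ∈ [0, 98]  (≈ [0.0000, 98.0000])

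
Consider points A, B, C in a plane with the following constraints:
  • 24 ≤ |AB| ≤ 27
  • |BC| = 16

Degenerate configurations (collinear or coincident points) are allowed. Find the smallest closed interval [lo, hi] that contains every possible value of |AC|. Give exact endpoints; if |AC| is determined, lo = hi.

|AC| ∈ [8, 43]  (≈ [8.0000, 43.0000])

|AB| ∈ [24, 27]
|BC| ∈ {16}
|AC| ∈ [8, 43]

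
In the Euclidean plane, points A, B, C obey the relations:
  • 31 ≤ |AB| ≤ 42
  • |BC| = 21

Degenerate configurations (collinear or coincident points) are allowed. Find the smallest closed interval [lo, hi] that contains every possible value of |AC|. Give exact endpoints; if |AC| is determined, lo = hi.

|AB| ∈ [31, 42]
|BC| ∈ {21}
|AC| ∈ [10, 63]

|AC| ∈ [10, 63]  (≈ [10.0000, 63.0000])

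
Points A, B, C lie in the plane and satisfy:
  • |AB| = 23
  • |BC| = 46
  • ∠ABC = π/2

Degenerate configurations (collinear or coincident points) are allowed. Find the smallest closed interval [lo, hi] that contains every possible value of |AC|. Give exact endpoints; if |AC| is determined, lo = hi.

|AC| = 23·√(5)  (≈ 51.4296)

|AB| ∈ {23}
|BC| ∈ {46}
|AC| ∈ {23·√(5)}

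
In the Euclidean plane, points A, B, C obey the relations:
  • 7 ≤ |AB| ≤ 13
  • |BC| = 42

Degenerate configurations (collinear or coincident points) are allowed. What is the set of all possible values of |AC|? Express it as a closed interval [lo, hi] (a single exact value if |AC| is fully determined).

|AC| ∈ [29, 55]  (≈ [29.0000, 55.0000])

|AB| ∈ [7, 13]
|BC| ∈ {42}
|AC| ∈ [29, 55]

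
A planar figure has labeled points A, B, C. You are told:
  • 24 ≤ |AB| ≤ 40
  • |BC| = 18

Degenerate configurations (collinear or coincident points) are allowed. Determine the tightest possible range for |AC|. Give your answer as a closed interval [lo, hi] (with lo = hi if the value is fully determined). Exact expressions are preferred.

|AC| ∈ [6, 58]  (≈ [6.0000, 58.0000])

|AB| ∈ [24, 40]
|BC| ∈ {18}
|AC| ∈ [6, 58]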